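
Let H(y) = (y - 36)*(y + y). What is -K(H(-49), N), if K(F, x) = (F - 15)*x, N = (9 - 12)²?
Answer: -74835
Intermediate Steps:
N = 9 (N = (-3)² = 9)
H(y) = 2*y*(-36 + y) (H(y) = (-36 + y)*(2*y) = 2*y*(-36 + y))
K(F, x) = x*(-15 + F) (K(F, x) = (-15 + F)*x = x*(-15 + F))
-K(H(-49), N) = -9*(-15 + 2*(-49)*(-36 - 49)) = -9*(-15 + 2*(-49)*(-85)) = -9*(-15 + 8330) = -9*8315 = -1*74835 = -74835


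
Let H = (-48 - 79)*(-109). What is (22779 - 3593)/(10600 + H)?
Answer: 19186/24443 ≈ 0.78493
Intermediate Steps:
H = 13843 (H = -127*(-109) = 13843)
(22779 - 3593)/(10600 + H) = (22779 - 3593)/(10600 + 13843) = 19186/24443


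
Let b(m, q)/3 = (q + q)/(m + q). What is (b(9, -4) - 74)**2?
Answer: 155236/25 ≈ 6209.4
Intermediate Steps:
b(m, q) = 6*q/(m + q) (b(m, q) = 3*((q + q)/(m + q)) = 3*((2*q)/(m + q)) = 3*(2*q/(m + q)) = 6*q/(m + q))
(b(9, -4) - 74)**2 = (6*(-4)/(9 - 4) - 74)**2 = (6*(-4)/5 - 74)**2 = (6*(-4)*(1/5) - 74)**2 = (-24/5 - 74)**2 = (-394/5)**2 = 155236/25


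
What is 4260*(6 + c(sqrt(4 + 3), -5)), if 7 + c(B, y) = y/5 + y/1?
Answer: -29820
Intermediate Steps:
c(B, y) = -7 + 6*y/5 (c(B, y) = -7 + (y/5 + y/1) = -7 + (y*(1/5) + y*1) = -7 + (y/5 + y) = -7 + 6*y/5)
4260*(6 + c(sqrt(4 + 3), -5)) = 4260*(6 + (-7 + (6/5)*(-5))) = 4260*(6 + (-7 - 6)) = 4260*(6 - 13) = 4260*(-7) = -29820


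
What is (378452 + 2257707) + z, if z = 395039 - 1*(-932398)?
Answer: 3963596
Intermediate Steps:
z = 1327437 (z = 395039 + 932398 = 1327437)
(378452 + 2257707) + z = (378452 + 2257707) + 1327437 = 2636159 + 1327437 = 3963596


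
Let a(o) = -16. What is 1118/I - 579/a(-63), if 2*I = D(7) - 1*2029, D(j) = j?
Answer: 567481/16176 ≈ 35.082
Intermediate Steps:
I = -1011 (I = (7 - 1*2029)/2 = (7 - 2029)/2 = (½)*(-2022) = -1011)
1118/I - 579/a(-63) = 1118/(-1011) - 579/(-16) = 1118*(-1/1011) - 579*(-1/16) = -1118/1011 + 579/16 = 567481/16176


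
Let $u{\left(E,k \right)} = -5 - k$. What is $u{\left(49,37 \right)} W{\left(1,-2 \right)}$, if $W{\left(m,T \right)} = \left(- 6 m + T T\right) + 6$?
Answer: $-168$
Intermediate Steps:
$W{\left(m,T \right)} = 6 + T^{2} - 6 m$ ($W{\left(m,T \right)} = \left(- 6 m + T^{2}\right) + 6 = \left(T^{2} - 6 m\right) + 6 = 6 + T^{2} - 6 m$)
$u{\left(49,37 \right)} W{\left(1,-2 \right)} = \left(-5 - 37\right) \left(6 + \left(-2\right)^{2} - 6\right) = \left(-5 - 37\right) \left(6 + 4 - 6\right) = \left(-42\right) 4 = -168$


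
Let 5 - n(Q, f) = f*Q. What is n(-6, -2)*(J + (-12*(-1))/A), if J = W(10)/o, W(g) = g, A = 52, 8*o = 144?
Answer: -644/117 ≈ -5.5043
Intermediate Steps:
o = 18 (o = (⅛)*144 = 18)
n(Q, f) = 5 - Q*f (n(Q, f) = 5 - f*Q = 5 - Q*f)
J = 5/9 (J = 10/18 = 10*(1/18) = 5/9 ≈ 0.55556)
n(-6, -2)*(J + (-12*(-1))/A) = (5 - 1*(-6)*(-2))*(5/9 - 12*(-1)/52) = (5 - 12)*(5/9 + 12*(1/52)) = -7*(5/9 + 3/13) = -7*92/117 = -644/117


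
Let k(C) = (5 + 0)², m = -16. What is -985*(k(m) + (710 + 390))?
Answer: -1108125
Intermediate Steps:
k(C) = 25 (k(C) = 5² = 25)
-985*(k(m) + (710 + 390)) = -985*(25 + (710 + 390)) = -985*(25 + 1100) = -985*1125 = -1108125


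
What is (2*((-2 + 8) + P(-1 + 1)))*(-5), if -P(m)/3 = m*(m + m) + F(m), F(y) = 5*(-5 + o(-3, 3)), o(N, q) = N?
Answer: -1260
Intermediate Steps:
F(y) = -40 (F(y) = 5*(-5 - 3) = 5*(-8) = -40)
P(m) = 120 - 6*m² (P(m) = -3*(m*(m + m) - 40) = -3*(m*(2*m) - 40) = -3*(2*m² - 40) = -3*(-40 + 2*m²) = 120 - 6*m²)
(2*((-2 + 8) + P(-1 + 1)))*(-5) = (2*((-2 + 8) + (120 - 6*(-1 + 1)²)))*(-5) = (2*(6 + (120 - 6*0²)))*(-5) = (2*(6 + (120 - 6*0)))*(-5) = (2*(6 + (120 + 0)))*(-5) = (2*(6 + 120))*(-5) = (2*126)*(-5) = 252*(-5) = -1260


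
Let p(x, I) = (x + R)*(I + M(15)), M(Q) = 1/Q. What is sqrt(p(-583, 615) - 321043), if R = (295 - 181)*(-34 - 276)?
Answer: I*sqrt(5043618645)/15 ≈ 4734.6*I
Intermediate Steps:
R = -35340 (R = 114*(-310) = -35340)
p(x, I) = (-35340 + x)*(1/15 + I) (p(x, I) = (x - 35340)*(I + 1/15) = (-35340 + x)*(I + 1/15) = (-35340 + x)*(1/15 + I))
sqrt(p(-583, 615) - 321043) = sqrt((-2356 - 35340*615 + (1/15)*(-583) + 615*(-583)) - 321043) = sqrt((-2356 - 21734100 - 583/15 - 358545) - 321043) = sqrt(-331425598/15 - 321043) = sqrt(-336241243/15) = I*sqrt(5043618645)/15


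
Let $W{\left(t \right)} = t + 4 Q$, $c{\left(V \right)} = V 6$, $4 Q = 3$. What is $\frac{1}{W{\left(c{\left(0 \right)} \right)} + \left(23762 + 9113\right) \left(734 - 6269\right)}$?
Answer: $- \frac{1}{181963122} \approx -5.4956 \cdot 10^{-9}$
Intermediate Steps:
$Q = \frac{3}{4}$ ($Q = \frac{1}{4} \cdot 3 = \frac{3}{4} \approx 0.75$)
$c{\left(V \right)} = 6 V$
$W{\left(t \right)} = 3 + t$ ($W{\left(t \right)} = t + 4 \cdot \frac{3}{4} = t + 3 = 3 + t$)
$\frac{1}{W{\left(c{\left(0 \right)} \right)} + \left(23762 + 9113\right) \left(734 - 6269\right)} = \frac{1}{\left(3 + 6 \cdot 0\right) + \left(23762 + 9113\right) \left(734 - 6269\right)} = \frac{1}{\left(3 + 0\right) + 32875 \left(-5535\right)} = \frac{1}{3 - 181963125} = \frac{1}{-181963122} = - \frac{1}{181963122}$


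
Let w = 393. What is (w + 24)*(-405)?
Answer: -168885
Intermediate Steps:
(w + 24)*(-405) = (393 + 24)*(-405) = 417*(-405) = -168885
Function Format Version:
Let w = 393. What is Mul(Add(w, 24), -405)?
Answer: -168885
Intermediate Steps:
Mul(Add(w, 24), -405) = Mul(Add(393, 24), -405) = Mul(417, -405) = -168885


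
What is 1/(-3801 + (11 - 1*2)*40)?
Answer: -1/3441 ≈ -0.00029061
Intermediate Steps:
1/(-3801 + (11 - 1*2)*40) = 1/(-3801 + (11 - 2)*40) = 1/(-3801 + 9*40) = 1/(-3801 + 360) = 1/(-3441) = -1/3441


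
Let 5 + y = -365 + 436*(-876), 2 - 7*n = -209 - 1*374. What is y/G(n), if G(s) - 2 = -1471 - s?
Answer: 1338071/5434 ≈ 246.24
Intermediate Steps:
n = 585/7 (n = 2/7 - (-209 - 1*374)/7 = 2/7 - (-209 - 374)/7 = 2/7 - 1/7*(-583) = 2/7 + 583/7 = 585/7 ≈ 83.571)
G(s) = -1469 - s (G(s) = 2 + (-1471 - s) = -1469 - s)
y = -382306 (y = -5 + (-365 + 436*(-876)) = -5 + (-365 - 381936) = -5 - 382301 = -382306)
y/G(n) = -382306/(-1469 - 1*585/7) = -382306/(-1469 - 585/7) = -382306/(-10868/7) = -382306*(-7/10868) = 1338071/5434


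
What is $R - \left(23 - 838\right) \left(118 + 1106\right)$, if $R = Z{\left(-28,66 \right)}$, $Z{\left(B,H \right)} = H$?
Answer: $997626$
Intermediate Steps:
$R = 66$
$R - \left(23 - 838\right) \left(118 + 1106\right) = 66 - \left(23 - 838\right) \left(118 + 1106\right) = 66 - \left(-815\right) 1224 = 66 - -997560 = 66 + 997560 = 997626$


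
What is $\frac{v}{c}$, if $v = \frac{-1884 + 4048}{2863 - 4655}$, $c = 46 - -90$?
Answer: $- \frac{541}{60928} \approx -0.0088793$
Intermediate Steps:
$c = 136$ ($c = 46 + 90 = 136$)
$v = - \frac{541}{448}$ ($v = \frac{2164}{-1792} = 2164 \left(- \frac{1}{1792}\right) = - \frac{541}{448} \approx -1.2076$)
$\frac{v}{c} = - \frac{541}{448 \cdot 136} = \left(- \frac{541}{448}\right) \frac{1}{136} = - \frac{541}{60928}$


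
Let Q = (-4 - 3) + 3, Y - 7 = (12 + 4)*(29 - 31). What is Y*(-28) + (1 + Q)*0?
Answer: 700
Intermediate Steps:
Y = -25 (Y = 7 + (12 + 4)*(29 - 31) = 7 + 16*(-2) = 7 - 32 = -25)
Q = -4 (Q = -7 + 3 = -4)
Y*(-28) + (1 + Q)*0 = -25*(-28) + (1 - 4)*0 = 700 - 3*0 = 700 + 0 = 700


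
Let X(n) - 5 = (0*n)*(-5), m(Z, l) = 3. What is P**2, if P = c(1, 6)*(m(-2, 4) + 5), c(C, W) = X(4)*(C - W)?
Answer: 40000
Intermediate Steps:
X(n) = 5 (X(n) = 5 + (0*n)*(-5) = 5 + 0*(-5) = 5 + 0 = 5)
c(C, W) = -5*W + 5*C (c(C, W) = 5*(C - W) = -5*W + 5*C)
P = -200 (P = (-5*6 + 5*1)*(3 + 5) = (-30 + 5)*8 = -25*8 = -200)
P**2 = (-200)**2 = 40000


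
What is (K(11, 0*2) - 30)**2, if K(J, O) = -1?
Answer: 961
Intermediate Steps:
(K(11, 0*2) - 30)**2 = (-1 - 30)**2 = (-31)**2 = 961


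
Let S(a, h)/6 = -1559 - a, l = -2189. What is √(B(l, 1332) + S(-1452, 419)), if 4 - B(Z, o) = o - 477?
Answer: I*√1493 ≈ 38.639*I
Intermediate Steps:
B(Z, o) = 481 - o (B(Z, o) = 4 - (o - 477) = 4 - (-477 + o) = 4 + (477 - o) = 481 - o)
S(a, h) = -9354 - 6*a (S(a, h) = 6*(-1559 - a) = -9354 - 6*a)
√(B(l, 1332) + S(-1452, 419)) = √((481 - 1*1332) + (-9354 - 6*(-1452))) = √((481 - 1332) + (-9354 + 8712)) = √(-851 - 642) = √(-1493) = I*√1493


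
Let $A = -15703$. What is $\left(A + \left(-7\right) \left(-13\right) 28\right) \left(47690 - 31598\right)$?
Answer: $-211690260$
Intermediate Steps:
$\left(A + \left(-7\right) \left(-13\right) 28\right) \left(47690 - 31598\right) = \left(-15703 + \left(-7\right) \left(-13\right) 28\right) \left(47690 - 31598\right) = \left(-15703 + 91 \cdot 28\right) 16092 = \left(-15703 + 2548\right) 16092 = \left(-13155\right) 16092 = -211690260$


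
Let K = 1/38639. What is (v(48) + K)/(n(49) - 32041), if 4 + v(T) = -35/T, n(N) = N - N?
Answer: 8771005/59425545552 ≈ 0.00014760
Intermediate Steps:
K = 1/38639 ≈ 2.5881e-5
n(N) = 0
v(T) = -4 - 35/T
(v(48) + K)/(n(49) - 32041) = ((-4 - 35/48) + 1/38639)/(0 - 32041) = ((-4 - 35*1/48) + 1/38639)/(-32041) = ((-4 - 35/48) + 1/38639)*(-1/32041) = (-227/48 + 1/38639)*(-1/32041) = -8771005/1854672*(-1/32041) = 8771005/59425545552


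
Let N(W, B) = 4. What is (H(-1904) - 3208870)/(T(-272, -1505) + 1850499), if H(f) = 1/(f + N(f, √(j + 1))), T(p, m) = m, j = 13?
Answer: -6096853001/3513088600 ≈ -1.7355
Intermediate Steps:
H(f) = 1/(4 + f) (H(f) = 1/(f + 4) = 1/(4 + f))
(H(-1904) - 3208870)/(T(-272, -1505) + 1850499) = (1/(4 - 1904) - 3208870)/(-1505 + 1850499) = (1/(-1900) - 3208870)/1848994 = (-1/1900 - 3208870)*(1/1848994) = -6096853001/1900*1/1848994 = -6096853001/3513088600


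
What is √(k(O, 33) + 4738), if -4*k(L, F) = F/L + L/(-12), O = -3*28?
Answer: √3713297/28 ≈ 68.821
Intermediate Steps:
O = -84
k(L, F) = L/48 - F/(4*L) (k(L, F) = -(F/L + L/(-12))/4 = -(F/L + L*(-1/12))/4 = -(F/L - L/12)/4 = -(-L/12 + F/L)/4 = L/48 - F/(4*L))
√(k(O, 33) + 4738) = √(((1/48)*(-84) - ¼*33/(-84)) + 4738) = √((-7/4 - ¼*33*(-1/84)) + 4738) = √((-7/4 + 11/112) + 4738) = √(-185/112 + 4738) = √(530471/112) = √3713297/28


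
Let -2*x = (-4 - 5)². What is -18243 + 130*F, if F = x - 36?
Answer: -28188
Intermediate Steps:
x = -81/2 (x = -(-4 - 5)²/2 = -½*(-9)² = -½*81 = -81/2 ≈ -40.500)
F = -153/2 (F = -81/2 - 36 = -153/2 ≈ -76.500)
-18243 + 130*F = -18243 + 130*(-153/2) = -18243 - 9945 = -28188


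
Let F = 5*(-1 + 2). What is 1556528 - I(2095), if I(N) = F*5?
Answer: 1556503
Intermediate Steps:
F = 5 (F = 5*1 = 5)
I(N) = 25 (I(N) = 5*5 = 25)
1556528 - I(2095) = 1556528 - 1*25 = 1556528 - 25 = 1556503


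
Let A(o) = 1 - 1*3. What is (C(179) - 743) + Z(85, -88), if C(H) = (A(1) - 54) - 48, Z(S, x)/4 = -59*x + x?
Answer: 19569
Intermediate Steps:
Z(S, x) = -232*x (Z(S, x) = 4*(-59*x + x) = 4*(-58*x) = -232*x)
A(o) = -2 (A(o) = 1 - 3 = -2)
C(H) = -104 (C(H) = (-2 - 54) - 48 = -56 - 48 = -104)
(C(179) - 743) + Z(85, -88) = (-104 - 743) - 232*(-88) = -847 + 20416 = 19569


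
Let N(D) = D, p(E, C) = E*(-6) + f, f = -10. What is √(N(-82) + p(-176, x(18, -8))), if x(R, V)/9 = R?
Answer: 2*√241 ≈ 31.048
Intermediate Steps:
x(R, V) = 9*R
p(E, C) = -10 - 6*E (p(E, C) = E*(-6) - 10 = -6*E - 10 = -10 - 6*E)
√(N(-82) + p(-176, x(18, -8))) = √(-82 + (-10 - 6*(-176))) = √(-82 + (-10 + 1056)) = √(-82 + 1046) = √964 = 2*√241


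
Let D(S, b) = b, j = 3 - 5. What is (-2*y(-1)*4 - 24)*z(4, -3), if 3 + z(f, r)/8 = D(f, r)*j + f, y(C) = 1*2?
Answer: -2240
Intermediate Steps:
y(C) = 2
j = -2
z(f, r) = -24 - 16*r + 8*f (z(f, r) = -24 + 8*(r*(-2) + f) = -24 + 8*(-2*r + f) = -24 + 8*(f - 2*r) = -24 + (-16*r + 8*f) = -24 - 16*r + 8*f)
(-2*y(-1)*4 - 24)*z(4, -3) = (-4*4 - 24)*(-24 - 16*(-3) + 8*4) = (-2*8 - 24)*(-24 + 48 + 32) = (-16 - 24)*56 = -40*56 = -2240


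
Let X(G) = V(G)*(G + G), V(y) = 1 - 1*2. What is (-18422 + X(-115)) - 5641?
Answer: -23833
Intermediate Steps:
V(y) = -1 (V(y) = 1 - 2 = -1)
X(G) = -2*G (X(G) = -(G + G) = -2*G)
(-18422 + X(-115)) - 5641 = (-18422 - 2*(-115)) - 5641 = (-18422 + 230) - 5641 = -18192 - 5641 = -23833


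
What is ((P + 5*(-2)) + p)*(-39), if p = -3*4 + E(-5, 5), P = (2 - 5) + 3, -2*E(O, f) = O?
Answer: 1521/2 ≈ 760.50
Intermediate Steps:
E(O, f) = -O/2
P = 0 (P = -3 + 3 = 0)
p = -19/2 (p = -3*4 - ½*(-5) = -12 + 5/2 = -19/2 ≈ -9.5000)
((P + 5*(-2)) + p)*(-39) = ((0 + 5*(-2)) - 19/2)*(-39) = ((0 - 10) - 19/2)*(-39) = (-10 - 19/2)*(-39) = -39/2*(-39) = 1521/2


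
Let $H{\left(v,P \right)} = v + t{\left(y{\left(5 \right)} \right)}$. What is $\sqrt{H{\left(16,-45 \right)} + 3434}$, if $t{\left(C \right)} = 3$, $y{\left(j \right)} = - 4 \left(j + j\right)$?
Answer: $\sqrt{3453} \approx 58.762$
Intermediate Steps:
$y{\left(j \right)} = - 8 j$ ($y{\left(j \right)} = - 4 \cdot 2 j = - 8 j$)
$H{\left(v,P \right)} = 3 + v$ ($H{\left(v,P \right)} = v + 3 = 3 + v$)
$\sqrt{H{\left(16,-45 \right)} + 3434} = \sqrt{\left(3 + 16\right) + 3434} = \sqrt{19 + 3434} = \sqrt{3453}$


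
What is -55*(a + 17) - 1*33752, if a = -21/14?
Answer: -69209/2 ≈ -34605.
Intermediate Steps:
a = -3/2 (a = -21*1/14 = -3/2 ≈ -1.5000)
-55*(a + 17) - 1*33752 = -55*(-3/2 + 17) - 1*33752 = -55*31/2 - 33752 = -1705/2 - 33752 = -69209/2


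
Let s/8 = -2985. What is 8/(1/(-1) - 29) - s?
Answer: 358196/15 ≈ 23880.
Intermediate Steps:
s = -23880 (s = 8*(-2985) = -23880)
8/(1/(-1) - 29) - s = 8/(1/(-1) - 29) - 1*(-23880) = 8/(-1 - 29) + 23880 = 8/(-30) + 23880 = 8*(-1/30) + 23880 = -4/15 + 23880 = 358196/15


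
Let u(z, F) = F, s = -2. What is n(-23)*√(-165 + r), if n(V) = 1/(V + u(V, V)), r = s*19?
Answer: -I*√203/46 ≈ -0.30973*I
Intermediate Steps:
r = -38 (r = -2*19 = -38)
n(V) = 1/(2*V) (n(V) = 1/(V + V) = 1/(2*V))
n(-23)*√(-165 + r) = ((½)/(-23))*√(-165 - 38) = ((½)*(-1/23))*√(-203) = -I*√203/46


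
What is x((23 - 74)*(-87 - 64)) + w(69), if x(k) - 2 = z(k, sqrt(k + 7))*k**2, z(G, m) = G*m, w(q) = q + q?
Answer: 140 + 913421786202*sqrt(1927) ≈ 4.0097e+13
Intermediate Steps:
w(q) = 2*q
x(k) = 2 + k**3*sqrt(7 + k) (x(k) = 2 + (k*sqrt(k + 7))*k**2 = 2 + (k*sqrt(7 + k))*k**2 = 2 + k**3*sqrt(7 + k))
x((23 - 74)*(-87 - 64)) + w(69) = (2 + ((23 - 74)*(-87 - 64))**3*sqrt(7 + (23 - 74)*(-87 - 64))) + 2*69 = (2 + (-51*(-151))**3*sqrt(7 - 51*(-151))) + 138 = (2 + 7701**3*sqrt(7 + 7701)) + 138 = (2 + 456710893101*sqrt(7708)) + 138 = (2 + 456710893101*(2*sqrt(1927))) + 138 = (2 + 913421786202*sqrt(1927)) + 138 = 140 + 913421786202*sqrt(1927)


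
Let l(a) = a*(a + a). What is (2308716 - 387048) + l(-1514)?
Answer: 6506060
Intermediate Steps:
l(a) = 2*a**2 (l(a) = a*(2*a) = 2*a**2)
(2308716 - 387048) + l(-1514) = (2308716 - 387048) + 2*(-1514)**2 = 1921668 + 2*2292196 = 1921668 + 4584392 = 6506060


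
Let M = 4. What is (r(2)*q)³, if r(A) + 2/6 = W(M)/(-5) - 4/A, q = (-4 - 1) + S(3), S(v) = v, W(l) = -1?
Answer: 262144/3375 ≈ 77.672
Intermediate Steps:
q = -2 (q = (-4 - 1) + 3 = -5 + 3 = -2)
r(A) = -2/15 - 4/A (r(A) = -⅓ + (-1/(-5) - 4/A) = -⅓ + (-1*(-⅕) - 4/A) = -⅓ + (⅕ - 4/A) = -2/15 - 4/A)
(r(2)*q)³ = ((-2/15 - 4/2)*(-2))³ = ((-2/15 - 4*½)*(-2))³ = ((-2/15 - 2)*(-2))³ = (-32/15*(-2))³ = (64/15)³ = 262144/3375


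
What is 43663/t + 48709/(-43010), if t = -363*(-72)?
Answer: 27494873/51095880 ≈ 0.53810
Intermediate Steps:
t = 26136
43663/t + 48709/(-43010) = 43663/26136 + 48709/(-43010) = 43663*(1/26136) + 48709*(-1/43010) = 43663/26136 - 48709/43010 = 27494873/51095880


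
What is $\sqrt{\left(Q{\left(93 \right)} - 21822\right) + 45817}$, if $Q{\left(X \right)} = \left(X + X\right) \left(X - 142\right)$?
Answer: $\sqrt{14881} \approx 121.99$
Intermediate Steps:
$Q{\left(X \right)} = 2 X \left(-142 + X\right)$
$\sqrt{\left(Q{\left(93 \right)} - 21822\right) + 45817} = \sqrt{\left(2 \cdot 93 \left(-142 + 93\right) - 21822\right) + 45817} = \sqrt{\left(2 \cdot 93 \left(-49\right) - 21822\right) + 45817} = \sqrt{\left(-9114 - 21822\right) + 45817} = \sqrt{-30936 + 45817} = \sqrt{14881}$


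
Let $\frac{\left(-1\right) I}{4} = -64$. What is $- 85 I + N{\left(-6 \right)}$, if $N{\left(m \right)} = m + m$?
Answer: $-21772$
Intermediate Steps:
$I = 256$ ($I = \left(-4\right) \left(-64\right) = 256$)
$N{\left(m \right)} = 2 m$
$- 85 I + N{\left(-6 \right)} = \left(-85\right) 256 + 2 \left(-6\right) = -21760 - 12 = -21772$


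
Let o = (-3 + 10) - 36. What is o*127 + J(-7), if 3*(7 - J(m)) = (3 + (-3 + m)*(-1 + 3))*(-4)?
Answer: -11096/3 ≈ -3698.7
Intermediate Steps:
J(m) = 3 + 8*m/3 (J(m) = 7 - (3 + (-3 + m)*(-1 + 3))*(-4)/3 = 7 - (3 + (-3 + m)*2)*(-4)/3 = 7 - (3 + (-6 + 2*m))*(-4)/3 = 7 - (-3 + 2*m)*(-4)/3 = 7 - (12 - 8*m)/3 = 7 + (-4 + 8*m/3) = 3 + 8*m/3)
o = -29 (o = 7 - 36 = -29)
o*127 + J(-7) = -29*127 + (3 + (8/3)*(-7)) = -3683 + (3 - 56/3) = -3683 - 47/3 = -11096/3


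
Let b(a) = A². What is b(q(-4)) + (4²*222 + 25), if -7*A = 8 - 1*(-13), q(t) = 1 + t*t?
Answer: 3586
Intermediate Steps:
q(t) = 1 + t²
A = -3 (A = -(8 - 1*(-13))/7 = -(8 + 13)/7 = -⅐*21 = -3)
b(a) = 9 (b(a) = (-3)² = 9)
b(q(-4)) + (4²*222 + 25) = 9 + (4²*222 + 25) = 9 + (16*222 + 25) = 9 + (3552 + 25) = 9 + 3577 = 3586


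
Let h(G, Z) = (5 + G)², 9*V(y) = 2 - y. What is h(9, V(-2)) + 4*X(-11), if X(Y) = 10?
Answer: 236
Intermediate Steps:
V(y) = 2/9 - y/9 (V(y) = (2 - y)/9 = 2/9 - y/9)
h(9, V(-2)) + 4*X(-11) = (5 + 9)² + 4*10 = 14² + 40 = 196 + 40 = 236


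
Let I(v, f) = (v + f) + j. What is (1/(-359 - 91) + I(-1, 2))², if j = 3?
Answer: 3236401/202500 ≈ 15.982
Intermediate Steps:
I(v, f) = 3 + f + v (I(v, f) = (v + f) + 3 = (f + v) + 3 = 3 + f + v)
(1/(-359 - 91) + I(-1, 2))² = (1/(-359 - 91) + (3 + 2 - 1))² = (1/(-450) + 4)² = (-1/450 + 4)² = (1799/450)² = 3236401/202500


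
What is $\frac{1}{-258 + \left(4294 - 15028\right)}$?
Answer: $- \frac{1}{10992} \approx -9.0975 \cdot 10^{-5}$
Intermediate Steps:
$\frac{1}{-258 + \left(4294 - 15028\right)} = \frac{1}{-258 - 10734} = \frac{1}{-10992} = - \frac{1}{10992}$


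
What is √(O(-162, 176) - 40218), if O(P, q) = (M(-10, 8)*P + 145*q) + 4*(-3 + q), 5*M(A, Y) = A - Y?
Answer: I*√335570/5 ≈ 115.86*I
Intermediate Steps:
M(A, Y) = -Y/5 + A/5 (M(A, Y) = (A - Y)/5 = -Y/5 + A/5)
O(P, q) = -12 + 149*q - 18*P/5 (O(P, q) = ((-⅕*8 + (⅕)*(-10))*P + 145*q) + 4*(-3 + q) = ((-8/5 - 2)*P + 145*q) + (-12 + 4*q) = (-18*P/5 + 145*q) + (-12 + 4*q) = (145*q - 18*P/5) + (-12 + 4*q) = -12 + 149*q - 18*P/5)
√(O(-162, 176) - 40218) = √((-12 + 149*176 - 18/5*(-162)) - 40218) = √((-12 + 26224 + 2916/5) - 40218) = √(133976/5 - 40218) = √(-67114/5) = I*√335570/5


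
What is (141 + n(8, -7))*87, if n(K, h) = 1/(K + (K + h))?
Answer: 36830/3 ≈ 12277.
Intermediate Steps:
n(K, h) = 1/(h + 2*K)
(141 + n(8, -7))*87 = (141 + 1/(-7 + 2*8))*87 = (141 + 1/(-7 + 16))*87 = (141 + 1/9)*87 = (141 + ⅑)*87 = (1270/9)*87 = 36830/3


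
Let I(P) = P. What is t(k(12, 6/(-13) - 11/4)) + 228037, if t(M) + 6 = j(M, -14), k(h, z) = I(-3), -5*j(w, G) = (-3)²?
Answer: 1140146/5 ≈ 2.2803e+5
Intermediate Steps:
j(w, G) = -9/5 (j(w, G) = -⅕*(-3)² = -⅕*9 = -9/5)
k(h, z) = -3
t(M) = -39/5 (t(M) = -6 - 9/5 = -39/5)
t(k(12, 6/(-13) - 11/4)) + 228037 = -39/5 + 228037 = 1140146/5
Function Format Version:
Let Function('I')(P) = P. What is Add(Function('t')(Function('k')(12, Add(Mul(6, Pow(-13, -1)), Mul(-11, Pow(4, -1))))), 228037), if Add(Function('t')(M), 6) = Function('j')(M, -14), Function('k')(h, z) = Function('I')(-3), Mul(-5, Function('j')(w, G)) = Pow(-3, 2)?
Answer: Rational(1140146, 5) ≈ 2.2803e+5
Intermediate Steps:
Function('j')(w, G) = Rational(-9, 5) (Function('j')(w, G) = Mul(Rational(-1, 5), Pow(-3, 2)) = Mul(Rational(-1, 5), 9) = Rational(-9, 5))
Function('k')(h, z) = -3
Function('t')(M) = Rational(-39, 5) (Function('t')(M) = Add(-6, Rational(-9, 5)) = Rational(-39, 5))
Add(Function('t')(Function('k')(12, Add(Mul(6, Pow(-13, -1)), Mul(-11, Pow(4, -1))))), 228037) = Add(Rational(-39, 5), 228037) = Rational(1140146, 5)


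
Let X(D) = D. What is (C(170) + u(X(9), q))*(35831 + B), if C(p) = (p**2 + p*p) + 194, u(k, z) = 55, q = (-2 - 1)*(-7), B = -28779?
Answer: 409361548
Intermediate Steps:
q = 21 (q = -3*(-7) = 21)
C(p) = 194 + 2*p**2 (C(p) = (p**2 + p**2) + 194 = 2*p**2 + 194 = 194 + 2*p**2)
(C(170) + u(X(9), q))*(35831 + B) = ((194 + 2*170**2) + 55)*(35831 - 28779) = ((194 + 2*28900) + 55)*7052 = ((194 + 57800) + 55)*7052 = (57994 + 55)*7052 = 58049*7052 = 409361548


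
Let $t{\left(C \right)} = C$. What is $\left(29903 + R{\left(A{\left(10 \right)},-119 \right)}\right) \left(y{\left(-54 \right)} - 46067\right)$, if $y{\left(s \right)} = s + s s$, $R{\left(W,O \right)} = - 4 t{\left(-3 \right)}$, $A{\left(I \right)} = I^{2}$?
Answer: $-1292477575$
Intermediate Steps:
$R{\left(W,O \right)} = 12$ ($R{\left(W,O \right)} = \left(-4\right) \left(-3\right) = 12$)
$y{\left(s \right)} = s + s^{2}$
$\left(29903 + R{\left(A{\left(10 \right)},-119 \right)}\right) \left(y{\left(-54 \right)} - 46067\right) = \left(29903 + 12\right) \left(- 54 \left(1 - 54\right) - 46067\right) = 29915 \left(\left(-54\right) \left(-53\right) - 46067\right) = 29915 \left(2862 - 46067\right) = 29915 \left(-43205\right) = -1292477575$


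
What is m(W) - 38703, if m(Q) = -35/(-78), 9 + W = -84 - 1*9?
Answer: -3018799/78 ≈ -38703.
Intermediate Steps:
W = -102 (W = -9 + (-84 - 1*9) = -9 + (-84 - 9) = -9 - 93 = -102)
m(Q) = 35/78 (m(Q) = -35*(-1/78) = 35/78)
m(W) - 38703 = 35/78 - 38703 = -3018799/78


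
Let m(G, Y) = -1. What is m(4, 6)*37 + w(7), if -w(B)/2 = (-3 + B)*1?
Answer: -45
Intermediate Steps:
w(B) = 6 - 2*B (w(B) = -2*(-3 + B) = 6 - 2*B)
m(4, 6)*37 + w(7) = -1*37 + (6 - 2*7) = -37 + (6 - 14) = -37 - 8 = -45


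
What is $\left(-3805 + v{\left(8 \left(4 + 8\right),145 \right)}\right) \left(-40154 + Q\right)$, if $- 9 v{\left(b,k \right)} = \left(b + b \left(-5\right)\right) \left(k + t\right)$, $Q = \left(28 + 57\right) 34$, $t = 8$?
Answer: $-101469872$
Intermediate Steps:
$Q = 2890$ ($Q = 85 \cdot 34 = 2890$)
$v{\left(b,k \right)} = \frac{4 b \left(8 + k\right)}{9}$ ($v{\left(b,k \right)} = - \frac{\left(b + b \left(-5\right)\right) \left(k + 8\right)}{9} = - \frac{\left(b - 5 b\right) \left(8 + k\right)}{9} = - \frac{- 4 b \left(8 + k\right)}{9} = - \frac{\left(-4\right) b \left(8 + k\right)}{9} = \frac{4 b \left(8 + k\right)}{9}$)
$\left(-3805 + v{\left(8 \left(4 + 8\right),145 \right)}\right) \left(-40154 + Q\right) = \left(-3805 + \frac{4 \cdot 8 \left(4 + 8\right) \left(8 + 145\right)}{9}\right) \left(-40154 + 2890\right) = \left(-3805 + \frac{4}{9} \cdot 8 \cdot 12 \cdot 153\right) \left(-37264\right) = \left(-3805 + \frac{4}{9} \cdot 96 \cdot 153\right) \left(-37264\right) = \left(-3805 + 6528\right) \left(-37264\right) = 2723 \left(-37264\right) = -101469872$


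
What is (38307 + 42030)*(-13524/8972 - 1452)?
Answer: -261916053129/2243 ≈ -1.1677e+8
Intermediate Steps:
(38307 + 42030)*(-13524/8972 - 1452) = 80337*(-13524*1/8972 - 1452) = 80337*(-3381/2243 - 1452) = 80337*(-3260217/2243) = -261916053129/2243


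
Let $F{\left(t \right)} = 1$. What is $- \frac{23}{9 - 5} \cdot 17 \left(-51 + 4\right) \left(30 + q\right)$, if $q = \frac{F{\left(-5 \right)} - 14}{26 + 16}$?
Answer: $\frac{22916119}{168} \approx 1.3641 \cdot 10^{5}$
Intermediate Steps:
$q = - \frac{13}{42}$ ($q = \frac{1 - 14}{26 + 16} = - \frac{13}{42} \approx -0.30952$)
$- \frac{23}{9 - 5} \cdot 17 \left(-51 + 4\right) \left(30 + q\right) = - \frac{23}{9 - 5} \cdot 17 \left(-51 + 4\right) \left(30 - \frac{13}{42}\right) = - \frac{23}{4} \cdot 17 \left(\left(-47\right) \frac{1247}{42}\right) = \left(-23\right) \frac{1}{4} \cdot 17 \left(- \frac{58609}{42}\right) = \left(- \frac{23}{4}\right) \left(- \frac{996353}{42}\right) = \frac{22916119}{168}$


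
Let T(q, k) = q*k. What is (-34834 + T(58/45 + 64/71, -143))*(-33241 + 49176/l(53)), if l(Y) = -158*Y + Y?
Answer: 31066230334167728/26585595 ≈ 1.1685e+9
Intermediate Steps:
l(Y) = -157*Y
T(q, k) = k*q
(-34834 + T(58/45 + 64/71, -143))*(-33241 + 49176/l(53)) = (-34834 - 143*(58/45 + 64/71))*(-33241 + 49176/((-157*53))) = (-34834 - 143*(58*(1/45) + 64*(1/71)))*(-33241 + 49176/(-8321)) = (-34834 - 143*(58/45 + 64/71))*(-33241 + 49176*(-1/8321)) = (-34834 - 143*6998/3195)*(-33241 - 49176/8321) = (-34834 - 1000714/3195)*(-276647537/8321) = -112295344/3195*(-276647537/8321) = 31066230334167728/26585595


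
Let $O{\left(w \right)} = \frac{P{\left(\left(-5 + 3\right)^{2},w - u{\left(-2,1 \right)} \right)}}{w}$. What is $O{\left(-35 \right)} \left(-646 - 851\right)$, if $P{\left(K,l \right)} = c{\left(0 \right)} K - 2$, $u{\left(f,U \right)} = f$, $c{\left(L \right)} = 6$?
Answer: $\frac{32934}{35} \approx 940.97$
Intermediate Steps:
$P{\left(K,l \right)} = -2 + 6 K$ ($P{\left(K,l \right)} = 6 K - 2 = -2 + 6 K$)
$O{\left(w \right)} = \frac{22}{w}$ ($O{\left(w \right)} = \frac{-2 + 6 \left(-5 + 3\right)^{2}}{w} = \frac{-2 + 6 \left(-2\right)^{2}}{w} = \frac{-2 + 6 \cdot 4}{w} = \frac{-2 + 24}{w} = \frac{22}{w}$)
$O{\left(-35 \right)} \left(-646 - 851\right) = \frac{22}{-35} \left(-646 - 851\right) = 22 \left(- \frac{1}{35}\right) \left(-1497\right) = \left(- \frac{22}{35}\right) \left(-1497\right) = \frac{32934}{35}$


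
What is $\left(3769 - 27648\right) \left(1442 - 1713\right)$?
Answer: $6471209$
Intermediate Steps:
$\left(3769 - 27648\right) \left(1442 - 1713\right) = \left(-23879\right) \left(-271\right) = 6471209$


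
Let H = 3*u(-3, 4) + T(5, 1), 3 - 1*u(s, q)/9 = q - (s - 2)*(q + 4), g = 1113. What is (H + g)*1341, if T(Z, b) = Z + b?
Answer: 16092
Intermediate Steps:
u(s, q) = 27 - 9*q + 9*(-2 + s)*(4 + q) (u(s, q) = 27 - 9*(q - (s - 2)*(q + 4)) = 27 - 9*(q - (-2 + s)*(4 + q)) = 27 + (-9*q + 9*(-2 + s)*(4 + q)) = 27 - 9*q + 9*(-2 + s)*(4 + q))
H = -1101 (H = 3*(-45 - 27*4 + 36*(-3) + 9*4*(-3)) + (5 + 1) = 3*(-45 - 108 - 108 - 108) + 6 = 3*(-369) + 6 = -1107 + 6 = -1101)
(H + g)*1341 = (-1101 + 1113)*1341 = 12*1341 = 16092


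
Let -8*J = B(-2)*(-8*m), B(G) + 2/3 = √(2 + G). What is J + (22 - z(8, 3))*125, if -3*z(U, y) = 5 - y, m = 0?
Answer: 8500/3 ≈ 2833.3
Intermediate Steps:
B(G) = -⅔ + √(2 + G)
z(U, y) = -5/3 + y/3 (z(U, y) = -(5 - y)/3 = -5/3 + y/3)
J = 0 (J = -(-⅔ + √(2 - 2))*(-8*0)/8 = -(-⅔ + √0)*0/8 = -(-⅔ + 0)*0/8 = -(-1)*0/12 = -⅛*0 = 0)
J + (22 - z(8, 3))*125 = 0 + (22 - (-5/3 + (⅓)*3))*125 = 0 + (22 - (-5/3 + 1))*125 = 0 + (22 - 1*(-⅔))*125 = 0 + (22 + ⅔)*125 = 0 + (68/3)*125 = 0 + 8500/3 = 8500/3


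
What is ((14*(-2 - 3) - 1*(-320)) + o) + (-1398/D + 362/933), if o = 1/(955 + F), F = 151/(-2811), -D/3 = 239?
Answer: 151043981168741/598576045398 ≈ 252.34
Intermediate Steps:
D = -717 (D = -3*239 = -717)
F = -151/2811 (F = 151*(-1/2811) = -151/2811 ≈ -0.053718)
o = 2811/2684354 (o = 1/(955 - 151/2811) = 1/(2684354/2811) = 2811/2684354 ≈ 0.0010472)
((14*(-2 - 3) - 1*(-320)) + o) + (-1398/D + 362/933) = ((14*(-2 - 3) - 1*(-320)) + 2811/2684354) + (-1398/(-717) + 362/933) = ((14*(-5) + 320) + 2811/2684354) + (-1398*(-1/717) + 362*(1/933)) = ((-70 + 320) + 2811/2684354) + (466/239 + 362/933) = (250 + 2811/2684354) + 521296/222987 = 671091311/2684354 + 521296/222987 = 151043981168741/598576045398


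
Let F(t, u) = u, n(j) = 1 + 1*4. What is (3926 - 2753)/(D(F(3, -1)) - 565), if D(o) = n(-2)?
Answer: -1173/560 ≈ -2.0946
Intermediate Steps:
n(j) = 5 (n(j) = 1 + 4 = 5)
D(o) = 5
(3926 - 2753)/(D(F(3, -1)) - 565) = (3926 - 2753)/(5 - 565) = 1173/(-560) = 1173*(-1/560) = -1173/560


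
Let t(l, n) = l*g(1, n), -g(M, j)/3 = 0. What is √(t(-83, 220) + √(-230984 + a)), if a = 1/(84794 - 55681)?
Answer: (-6724637191)^(¼)*29113^(¾)/29113 ≈ 15.502 + 15.502*I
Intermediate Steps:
g(M, j) = 0 (g(M, j) = -3*0 = 0)
a = 1/29113 ≈ 3.4349e-5
t(l, n) = 0 (t(l, n) = l*0 = 0)
√(t(-83, 220) + √(-230984 + a)) = √(0 + √(-230984 + 1/29113)) = √(0 + √(-6724637191/29113)) = √(0 + I*√195774362541583/29113) = √(I*√195774362541583/29113) = 29113^(¾)*6724637191^(¼)*√I/29113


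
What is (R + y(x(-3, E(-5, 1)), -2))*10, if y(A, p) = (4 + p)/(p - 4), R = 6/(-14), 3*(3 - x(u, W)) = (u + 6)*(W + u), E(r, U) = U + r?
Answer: -160/21 ≈ -7.6190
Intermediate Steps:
x(u, W) = 3 - (6 + u)*(W + u)/3 (x(u, W) = 3 - (u + 6)*(W + u)/3 = 3 - (6 + u)*(W + u)/3)
R = -3/7 (R = 6*(-1/14) = -3/7 ≈ -0.42857)
y(A, p) = (4 + p)/(-4 + p)
(R + y(x(-3, E(-5, 1)), -2))*10 = (-3/7 + (4 - 2)/(-4 - 2))*10 = (-3/7 + 2/(-6))*10 = (-3/7 - ⅙*2)*10 = (-3/7 - ⅓)*10 = -16/21*10 = -160/21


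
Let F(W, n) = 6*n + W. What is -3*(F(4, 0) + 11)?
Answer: -45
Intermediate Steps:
F(W, n) = W + 6*n
-3*(F(4, 0) + 11) = -3*((4 + 6*0) + 11) = -3*((4 + 0) + 11) = -3*(4 + 11) = -3*15 = -45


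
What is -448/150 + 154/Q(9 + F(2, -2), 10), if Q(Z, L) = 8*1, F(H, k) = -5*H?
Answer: 4879/300 ≈ 16.263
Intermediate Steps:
Q(Z, L) = 8
-448/150 + 154/Q(9 + F(2, -2), 10) = -448/150 + 154/8 = -448*1/150 + 154*(⅛) = -224/75 + 77/4 = 4879/300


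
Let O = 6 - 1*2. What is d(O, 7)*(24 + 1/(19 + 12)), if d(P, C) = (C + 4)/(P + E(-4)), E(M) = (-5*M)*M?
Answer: -8195/2356 ≈ -3.4784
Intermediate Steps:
E(M) = -5*M²
O = 4 (O = 6 - 2 = 4)
d(P, C) = (4 + C)/(-80 + P) (d(P, C) = (C + 4)/(P - 5*(-4)²) = (4 + C)/(P - 5*16) = (4 + C)/(P - 80) = (4 + C)/(-80 + P))
d(O, 7)*(24 + 1/(19 + 12)) = ((4 + 7)/(-80 + 4))*(24 + 1/(19 + 12)) = (11/(-76))*(24 + 1/31) = (-1/76*11)*(24 + 1/31) = -11/76*745/31 = -8195/2356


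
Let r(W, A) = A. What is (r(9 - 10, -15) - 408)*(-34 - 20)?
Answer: 22842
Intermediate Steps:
(r(9 - 10, -15) - 408)*(-34 - 20) = (-15 - 408)*(-34 - 20) = -423*(-54) = 22842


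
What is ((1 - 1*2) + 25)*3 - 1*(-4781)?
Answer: 4853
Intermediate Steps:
((1 - 1*2) + 25)*3 - 1*(-4781) = ((1 - 2) + 25)*3 + 4781 = (-1 + 25)*3 + 4781 = 24*3 + 4781 = 72 + 4781 = 4853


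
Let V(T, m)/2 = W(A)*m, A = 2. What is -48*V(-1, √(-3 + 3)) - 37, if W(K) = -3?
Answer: -37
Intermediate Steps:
V(T, m) = -6*m (V(T, m) = 2*(-3*m) = -6*m)
-48*V(-1, √(-3 + 3)) - 37 = -(-288)*√(-3 + 3) - 37 = -(-288)*√0 - 37 = -(-288)*0 - 37 = -48*0 - 37 = 0 - 37 = -37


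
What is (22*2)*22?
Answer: 968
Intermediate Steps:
(22*2)*22 = 44*22 = 968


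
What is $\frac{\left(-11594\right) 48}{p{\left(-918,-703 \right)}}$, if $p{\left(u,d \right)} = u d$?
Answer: $- \frac{5456}{6327} \approx -0.86234$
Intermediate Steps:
$p{\left(u,d \right)} = d u$
$\frac{\left(-11594\right) 48}{p{\left(-918,-703 \right)}} = \frac{\left(-11594\right) 48}{\left(-703\right) \left(-918\right)} = - \frac{556512}{645354} = \left(-556512\right) \frac{1}{645354} = - \frac{5456}{6327}$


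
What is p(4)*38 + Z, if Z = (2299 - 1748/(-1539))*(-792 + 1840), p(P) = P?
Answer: 195266240/81 ≈ 2.4107e+6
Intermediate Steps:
Z = 195253928/81 (Z = (2299 - 1748*(-1/1539))*1048 = (2299 + 92/81)*1048 = (186311/81)*1048 = 195253928/81 ≈ 2.4105e+6)
p(4)*38 + Z = 4*38 + 195253928/81 = 152 + 195253928/81 = 195266240/81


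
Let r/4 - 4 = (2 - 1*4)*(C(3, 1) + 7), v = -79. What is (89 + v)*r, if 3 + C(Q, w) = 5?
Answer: -560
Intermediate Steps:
C(Q, w) = 2 (C(Q, w) = -3 + 5 = 2)
r = -56 (r = 16 + 4*((2 - 1*4)*(2 + 7)) = 16 + 4*((2 - 4)*9) = 16 + 4*(-2*9) = 16 + 4*(-18) = 16 - 72 = -56)
(89 + v)*r = (89 - 79)*(-56) = 10*(-56) = -560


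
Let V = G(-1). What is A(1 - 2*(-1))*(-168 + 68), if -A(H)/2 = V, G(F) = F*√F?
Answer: -200*I ≈ -200.0*I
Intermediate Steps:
G(F) = F^(3/2)
V = -I (V = (-1)^(3/2) = -I ≈ -1.0*I)
A(H) = 2*I (A(H) = -(-2)*I = 2*I)
A(1 - 2*(-1))*(-168 + 68) = (2*I)*(-168 + 68) = (2*I)*(-100) = -200*I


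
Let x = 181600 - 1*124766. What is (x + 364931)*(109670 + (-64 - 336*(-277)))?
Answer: 85482486670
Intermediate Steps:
x = 56834 (x = 181600 - 124766 = 56834)
(x + 364931)*(109670 + (-64 - 336*(-277))) = (56834 + 364931)*(109670 + (-64 - 336*(-277))) = 421765*(109670 + (-64 + 93072)) = 421765*(109670 + 93008) = 421765*202678 = 85482486670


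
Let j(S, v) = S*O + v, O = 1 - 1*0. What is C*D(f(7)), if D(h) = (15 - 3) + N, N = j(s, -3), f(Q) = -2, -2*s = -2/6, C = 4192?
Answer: 115280/3 ≈ 38427.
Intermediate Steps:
O = 1 (O = 1 + 0 = 1)
s = ⅙ (s = -(-1)/6 = -½*(-⅓) = ⅙ ≈ 0.16667)
j(S, v) = S + v (j(S, v) = S*1 + v = S + v)
N = -17/6 (N = ⅙ - 3 = -17/6 ≈ -2.8333)
D(h) = 55/6 (D(h) = (15 - 3) - 17/6 = 12 - 17/6 = 55/6)
C*D(f(7)) = 4192*(55/6) = 115280/3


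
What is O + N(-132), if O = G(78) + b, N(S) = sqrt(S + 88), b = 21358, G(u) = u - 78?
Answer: 21358 + 2*I*sqrt(11) ≈ 21358.0 + 6.6332*I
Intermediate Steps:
G(u) = -78 + u
N(S) = sqrt(88 + S)
O = 21358 (O = (-78 + 78) + 21358 = 0 + 21358 = 21358)
O + N(-132) = 21358 + sqrt(88 - 132) = 21358 + sqrt(-44) = 21358 + 2*I*sqrt(11)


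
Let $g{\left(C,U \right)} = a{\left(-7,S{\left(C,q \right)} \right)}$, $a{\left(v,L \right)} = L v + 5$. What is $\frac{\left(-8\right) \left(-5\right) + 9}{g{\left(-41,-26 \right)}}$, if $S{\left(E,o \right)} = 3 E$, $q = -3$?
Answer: $\frac{49}{866} \approx 0.056582$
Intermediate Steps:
$a{\left(v,L \right)} = 5 + L v$
$g{\left(C,U \right)} = 5 - 21 C$ ($g{\left(C,U \right)} = 5 + 3 C \left(-7\right) = 5 - 21 C$)
$\frac{\left(-8\right) \left(-5\right) + 9}{g{\left(-41,-26 \right)}} = \frac{\left(-8\right) \left(-5\right) + 9}{5 - -861} = \frac{40 + 9}{5 + 861} = \frac{49}{866}$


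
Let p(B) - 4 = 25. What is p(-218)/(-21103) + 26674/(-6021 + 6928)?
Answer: 562875119/19140421 ≈ 29.408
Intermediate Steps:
p(B) = 29 (p(B) = 4 + 25 = 29)
p(-218)/(-21103) + 26674/(-6021 + 6928) = 29/(-21103) + 26674/(-6021 + 6928) = 29*(-1/21103) + 26674/907 = -29/21103 + 26674*(1/907) = -29/21103 + 26674/907 = 562875119/19140421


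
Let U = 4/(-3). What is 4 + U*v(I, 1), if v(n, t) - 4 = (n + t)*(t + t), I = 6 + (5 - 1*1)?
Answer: -92/3 ≈ -30.667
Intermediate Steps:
I = 10 (I = 6 + (5 - 1) = 6 + 4 = 10)
v(n, t) = 4 + 2*t*(n + t) (v(n, t) = 4 + (n + t)*(t + t) = 4 + (n + t)*(2*t) = 4 + 2*t*(n + t))
U = -4/3 (U = -⅓*4 = -4/3 ≈ -1.3333)
4 + U*v(I, 1) = 4 - 4*(4 + 2*1² + 2*10*1)/3 = 4 - 4*(4 + 2*1 + 20)/3 = 4 - 4*(4 + 2 + 20)/3 = 4 - 4/3*26 = 4 - 104/3 = -92/3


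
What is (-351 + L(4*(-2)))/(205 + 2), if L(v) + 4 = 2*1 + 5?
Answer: -116/69 ≈ -1.6812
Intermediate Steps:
L(v) = 3 (L(v) = -4 + (2*1 + 5) = -4 + (2 + 5) = -4 + 7 = 3)
(-351 + L(4*(-2)))/(205 + 2) = (-351 + 3)/(205 + 2) = -348/207 = -348*1/207 = -116/69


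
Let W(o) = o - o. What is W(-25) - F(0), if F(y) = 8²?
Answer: -64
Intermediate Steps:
W(o) = 0
F(y) = 64
W(-25) - F(0) = 0 - 1*64 = 0 - 64 = -64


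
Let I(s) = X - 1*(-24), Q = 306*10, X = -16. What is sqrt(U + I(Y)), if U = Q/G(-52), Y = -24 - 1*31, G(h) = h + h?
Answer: I*sqrt(14482)/26 ≈ 4.6285*I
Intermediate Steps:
G(h) = 2*h
Q = 3060
Y = -55 (Y = -24 - 31 = -55)
U = -765/26 (U = 3060/((2*(-52))) = 3060/(-104) = 3060*(-1/104) = -765/26 ≈ -29.423)
I(s) = 8 (I(s) = -16 - 1*(-24) = -16 + 24 = 8)
sqrt(U + I(Y)) = sqrt(-765/26 + 8) = sqrt(-557/26) = I*sqrt(14482)/26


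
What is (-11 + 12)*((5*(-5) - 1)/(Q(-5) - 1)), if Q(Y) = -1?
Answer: 13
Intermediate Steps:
(-11 + 12)*((5*(-5) - 1)/(Q(-5) - 1)) = (-11 + 12)*((5*(-5) - 1)/(-1 - 1)) = 1*((-25 - 1)/(-2)) = 1*(-26*(-1/2)) = 1*13 = 13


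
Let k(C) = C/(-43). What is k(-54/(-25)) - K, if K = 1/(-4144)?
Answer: -222701/4454800 ≈ -0.049991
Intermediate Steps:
k(C) = -C/43 (k(C) = C*(-1/43) = -C/43)
K = -1/4144 ≈ -0.00024131
k(-54/(-25)) - K = -(-54)/(43*(-25)) - 1*(-1/4144) = -(-54)*(-1)/(43*25) + 1/4144 = -1/43*54/25 + 1/4144 = -54/1075 + 1/4144 = -222701/4454800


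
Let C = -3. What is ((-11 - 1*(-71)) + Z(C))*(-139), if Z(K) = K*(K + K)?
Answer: -10842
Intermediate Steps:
Z(K) = 2*K² (Z(K) = K*(2*K) = 2*K²)
((-11 - 1*(-71)) + Z(C))*(-139) = ((-11 - 1*(-71)) + 2*(-3)²)*(-139) = ((-11 + 71) + 2*9)*(-139) = (60 + 18)*(-139) = 78*(-139) = -10842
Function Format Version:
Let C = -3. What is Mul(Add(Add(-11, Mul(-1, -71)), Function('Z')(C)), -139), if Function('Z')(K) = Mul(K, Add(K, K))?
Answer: -10842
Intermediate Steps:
Function('Z')(K) = Mul(2, Pow(K, 2)) (Function('Z')(K) = Mul(K, Mul(2, K)) = Mul(2, Pow(K, 2)))
Mul(Add(Add(-11, Mul(-1, -71)), Function('Z')(C)), -139) = Mul(Add(Add(-11, Mul(-1, -71)), Mul(2, Pow(-3, 2))), -139) = Mul(Add(Add(-11, 71), Mul(2, 9)), -139) = Mul(Add(60, 18), -139) = Mul(78, -139) = -10842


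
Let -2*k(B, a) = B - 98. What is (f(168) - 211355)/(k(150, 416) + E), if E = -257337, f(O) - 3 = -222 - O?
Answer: 211742/257363 ≈ 0.82274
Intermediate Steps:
f(O) = -219 - O (f(O) = 3 + (-222 - O) = -219 - O)
k(B, a) = 49 - B/2 (k(B, a) = -(B - 98)/2 = -(-98 + B)/2 = 49 - B/2)
(f(168) - 211355)/(k(150, 416) + E) = ((-219 - 1*168) - 211355)/((49 - ½*150) - 257337) = ((-219 - 168) - 211355)/((49 - 75) - 257337) = (-387 - 211355)/(-26 - 257337) = -211742/(-257363) = -211742*(-1/257363) = 211742/257363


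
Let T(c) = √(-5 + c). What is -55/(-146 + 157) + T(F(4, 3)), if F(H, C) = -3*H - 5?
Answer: -5 + I*√22 ≈ -5.0 + 4.6904*I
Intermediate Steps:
F(H, C) = -5 - 3*H
-55/(-146 + 157) + T(F(4, 3)) = -55/(-146 + 157) + √(-5 + (-5 - 3*4)) = -55/11 + √(-5 + (-5 - 12)) = (1/11)*(-55) + √(-5 - 17) = -5 + √(-22) = -5 + I*√22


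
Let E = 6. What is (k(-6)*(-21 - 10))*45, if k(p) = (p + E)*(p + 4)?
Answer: 0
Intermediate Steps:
k(p) = (4 + p)*(6 + p) (k(p) = (p + 6)*(p + 4) = (6 + p)*(4 + p) = (4 + p)*(6 + p))
(k(-6)*(-21 - 10))*45 = ((24 + (-6)**2 + 10*(-6))*(-21 - 10))*45 = ((24 + 36 - 60)*(-31))*45 = (0*(-31))*45 = 0*45 = 0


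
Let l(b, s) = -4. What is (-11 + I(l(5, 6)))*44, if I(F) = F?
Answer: -660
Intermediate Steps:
(-11 + I(l(5, 6)))*44 = (-11 - 4)*44 = -15*44 = -660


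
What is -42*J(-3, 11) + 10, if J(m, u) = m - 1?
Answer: 178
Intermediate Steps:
J(m, u) = -1 + m
-42*J(-3, 11) + 10 = -42*(-1 - 3) + 10 = -42*(-4) + 10 = 168 + 10 = 178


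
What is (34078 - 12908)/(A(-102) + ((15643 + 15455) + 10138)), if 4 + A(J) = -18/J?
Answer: 359890/700947 ≈ 0.51343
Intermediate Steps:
A(J) = -4 - 18/J
(34078 - 12908)/(A(-102) + ((15643 + 15455) + 10138)) = (34078 - 12908)/((-4 - 18/(-102)) + ((15643 + 15455) + 10138)) = 21170/((-4 - 18*(-1/102)) + (31098 + 10138)) = 21170/((-4 + 3/17) + 41236) = 21170/(-65/17 + 41236) = 21170/(700947/17) = 21170*(17/700947) = 359890/700947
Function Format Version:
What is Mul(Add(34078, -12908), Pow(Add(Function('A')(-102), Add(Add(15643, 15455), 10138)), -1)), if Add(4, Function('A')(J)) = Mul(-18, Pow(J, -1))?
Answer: Rational(359890, 700947) ≈ 0.51343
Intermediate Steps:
Function('A')(J) = Add(-4, Mul(-18, Pow(J, -1)))
Mul(Add(34078, -12908), Pow(Add(Function('A')(-102), Add(Add(15643, 15455), 10138)), -1)) = Mul(Add(34078, -12908), Pow(Add(Add(-4, Mul(-18, Pow(-102, -1))), Add(Add(15643, 15455), 10138)), -1)) = Mul(21170, Pow(Add(Add(-4, Mul(-18, Rational(-1, 102))), Add(31098, 10138)), -1)) = Mul(21170, Pow(Add(Add(-4, Rational(3, 17)), 41236), -1)) = Mul(21170, Pow(Add(Rational(-65, 17), 41236), -1)) = Mul(21170, Pow(Rational(700947, 17), -1)) = Mul(21170, Rational(17, 700947)) = Rational(359890, 700947)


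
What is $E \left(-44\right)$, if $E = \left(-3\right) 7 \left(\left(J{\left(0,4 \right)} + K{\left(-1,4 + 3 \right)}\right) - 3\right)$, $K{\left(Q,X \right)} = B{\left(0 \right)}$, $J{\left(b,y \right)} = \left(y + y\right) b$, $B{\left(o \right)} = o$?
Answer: $-2772$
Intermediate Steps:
$J{\left(b,y \right)} = 2 b y$ ($J{\left(b,y \right)} = 2 y b = 2 b y$)
$K{\left(Q,X \right)} = 0$
$E = 63$ ($E = \left(-3\right) 7 \left(\left(2 \cdot 0 \cdot 4 + 0\right) - 3\right) = - 21 \left(\left(0 + 0\right) - 3\right) = - 21 \left(0 - 3\right) = \left(-21\right) \left(-3\right) = 63$)
$E \left(-44\right) = 63 \left(-44\right) = -2772$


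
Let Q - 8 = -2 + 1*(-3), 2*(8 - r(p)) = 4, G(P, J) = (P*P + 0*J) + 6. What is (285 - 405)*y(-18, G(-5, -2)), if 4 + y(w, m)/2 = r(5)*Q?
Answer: -3360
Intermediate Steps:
G(P, J) = 6 + P**2 (G(P, J) = (P**2 + 0) + 6 = P**2 + 6 = 6 + P**2)
r(p) = 6 (r(p) = 8 - 1/2*4 = 8 - 2 = 6)
Q = 3 (Q = 8 + (-2 + 1*(-3)) = 8 + (-2 - 3) = 8 - 5 = 3)
y(w, m) = 28 (y(w, m) = -8 + 2*(6*3) = -8 + 2*18 = -8 + 36 = 28)
(285 - 405)*y(-18, G(-5, -2)) = (285 - 405)*28 = -120*28 = -3360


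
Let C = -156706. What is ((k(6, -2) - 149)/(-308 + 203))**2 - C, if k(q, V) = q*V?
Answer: 35259379/225 ≈ 1.5671e+5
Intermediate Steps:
k(q, V) = V*q
((k(6, -2) - 149)/(-308 + 203))**2 - C = ((-2*6 - 149)/(-308 + 203))**2 - 1*(-156706) = ((-12 - 149)/(-105))**2 + 156706 = (-161*(-1/105))**2 + 156706 = (23/15)**2 + 156706 = 529/225 + 156706 = 35259379/225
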